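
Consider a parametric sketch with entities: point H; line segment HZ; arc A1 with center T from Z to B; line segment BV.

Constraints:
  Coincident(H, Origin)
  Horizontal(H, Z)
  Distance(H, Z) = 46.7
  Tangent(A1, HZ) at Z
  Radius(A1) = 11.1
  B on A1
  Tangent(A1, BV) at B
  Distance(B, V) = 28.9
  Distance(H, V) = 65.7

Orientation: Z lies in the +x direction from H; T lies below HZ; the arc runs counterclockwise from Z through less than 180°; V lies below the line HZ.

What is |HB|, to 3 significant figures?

40.4

H is at the origin; HZ is horizontal with |HZ| = 46.7 and Z on the +x side, so Z = (46.7, 0.00). Since A1 is tangent to HZ there, TZ ⟂ HZ, so T = Z + (0, -11.1) = (46.7, -11.1). Since TB ⟂ BV (tangency), |TV| = √(11.1² + 28.9²) = 31.0 regardless of where B sits on A1. So V lies on both circle(H, 65.7) and circle(T, 31.0); the below-HZ intersection is V = (50.7, -41.8). B is the foot of the tangent from V: B = (36.9, -16.4).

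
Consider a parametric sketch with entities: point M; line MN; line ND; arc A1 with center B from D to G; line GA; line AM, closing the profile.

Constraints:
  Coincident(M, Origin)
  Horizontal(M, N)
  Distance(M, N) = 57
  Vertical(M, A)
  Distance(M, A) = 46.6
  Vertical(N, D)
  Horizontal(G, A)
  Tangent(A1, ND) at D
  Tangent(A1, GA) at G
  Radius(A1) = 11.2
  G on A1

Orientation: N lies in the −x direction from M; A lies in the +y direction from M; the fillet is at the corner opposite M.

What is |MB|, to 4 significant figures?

57.89

M is at the origin; MN is horizontal with |MN| = 57.0 and N on the −x side, so N = (-57.00, 0.000). M and A share the same x with |MA| = 46.6 and A on the +y side, so A = (0.000, 46.60). The virtual corner opposite M is at (-57.00, 46.60). Since A1 is tangent to ND there, BD ⟂ ND and tangency of A1 to GA means the radius BG is perpendicular to GA, with radius 11.2, so the center B sits 11.2 in from both sides at B = (-45.80, 35.40). Then |MB| = |B − M| = 57.89.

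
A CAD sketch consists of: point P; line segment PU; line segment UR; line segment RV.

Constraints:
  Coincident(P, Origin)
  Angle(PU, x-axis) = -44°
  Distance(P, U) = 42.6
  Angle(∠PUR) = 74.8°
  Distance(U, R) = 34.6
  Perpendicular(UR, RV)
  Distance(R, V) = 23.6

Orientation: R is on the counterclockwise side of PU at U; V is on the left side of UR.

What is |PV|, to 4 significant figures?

29.25

P is at the origin; PU runs at -44.0° with length 42.6, so U = 42.6·(cos -44.0°, sin -44.0°) = (30.64, -29.59). ∠PUR = 74.8°, so UR runs at -44.0° + (180° − 74.8°) = 61.20° from the x-axis; with |UR| = 34.6, R = U + 34.6·(cos 61.20°, sin 61.20°) = (47.31, 0.7278). The perpendicularity gives RV at right angles to UR; with |RV| = 23.6 on the left of UR, V = R + 23.6·(-0.8763, 0.4818) = (26.63, 12.10). Then |PV| = |V − P| = 29.25.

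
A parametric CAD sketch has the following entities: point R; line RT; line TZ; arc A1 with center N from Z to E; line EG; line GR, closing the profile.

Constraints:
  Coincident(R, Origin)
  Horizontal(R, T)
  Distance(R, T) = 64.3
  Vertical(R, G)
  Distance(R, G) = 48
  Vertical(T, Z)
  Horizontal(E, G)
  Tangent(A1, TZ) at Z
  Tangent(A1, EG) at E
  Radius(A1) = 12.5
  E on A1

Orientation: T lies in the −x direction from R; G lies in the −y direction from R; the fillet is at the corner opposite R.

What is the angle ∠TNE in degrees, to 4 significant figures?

160.6°

R is at the origin; R and T share the same y with |RT| = 64.3 and T on the −x side, so T = (-64.30, 0.000). RG is vertical with |RG| = 48.0 and G on the −y side, so G = (0.000, -48.00). The virtual corner opposite R is at (-64.30, -48.00). The tangent condition forces NZ to be normal to TZ and since A1 is tangent to EG there, NE ⟂ EG, with radius 12.5, so the center N sits 12.5 in from both sides at N = (-51.80, -35.50). That places the tangent points at Z = (-64.30, -35.50) on TZ and E = (-51.80, -48.00) on EG. Then cos ∠TNE = NT·NE / (|NT||NE|), giving 160.6°.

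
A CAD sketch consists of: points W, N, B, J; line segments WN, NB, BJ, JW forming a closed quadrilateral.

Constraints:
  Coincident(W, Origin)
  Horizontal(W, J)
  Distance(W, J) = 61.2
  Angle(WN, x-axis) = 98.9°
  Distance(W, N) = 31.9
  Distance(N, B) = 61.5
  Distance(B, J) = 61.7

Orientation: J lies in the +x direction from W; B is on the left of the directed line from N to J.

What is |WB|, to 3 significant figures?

78.1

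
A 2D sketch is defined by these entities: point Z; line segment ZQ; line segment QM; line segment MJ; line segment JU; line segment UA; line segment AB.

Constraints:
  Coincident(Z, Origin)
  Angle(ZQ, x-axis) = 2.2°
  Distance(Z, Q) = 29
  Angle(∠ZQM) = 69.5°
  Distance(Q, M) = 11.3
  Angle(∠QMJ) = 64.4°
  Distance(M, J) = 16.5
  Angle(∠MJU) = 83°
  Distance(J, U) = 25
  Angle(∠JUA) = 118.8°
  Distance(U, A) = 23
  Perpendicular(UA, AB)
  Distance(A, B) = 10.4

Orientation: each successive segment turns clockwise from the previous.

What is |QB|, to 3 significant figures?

21.4

Z is at the origin; ZQ runs at 2.2° with length 29.0, so Q = (29.0, 1.11). ∠ZQM = 69.5° gives QM at -108° from the x-axis; with |QM| = 11.3, M = (25.4, -9.62). ∠QMJ = 64.4° gives MJ at 136° from the x-axis; with |MJ| = 16.5, J = (13.5, 1.83). ∠MJU = 83.0° gives JU at 39.1° from the x-axis; with |JU| = 25.0, U = (32.9, 17.6). ∠JUA = 118.8° gives UA at -22.1° from the x-axis; with |UA| = 23.0, A = (54.3, 8.94). The perpendicularity gives AB at right angles to UA, so AB runs at -112°; with |AB| = 10.4, B = (50.3, -0.696). Then |QB| = |B − Q| = 21.4.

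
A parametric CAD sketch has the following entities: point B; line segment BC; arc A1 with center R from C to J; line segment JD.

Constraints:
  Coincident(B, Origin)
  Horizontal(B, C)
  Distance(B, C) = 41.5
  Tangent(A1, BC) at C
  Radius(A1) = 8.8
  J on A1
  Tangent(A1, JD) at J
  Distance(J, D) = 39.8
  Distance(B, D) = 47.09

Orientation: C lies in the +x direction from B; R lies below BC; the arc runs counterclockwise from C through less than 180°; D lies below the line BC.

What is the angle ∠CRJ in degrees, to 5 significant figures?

69.419°

Checks: |BC| = 41.50 ✓; |RJ| = 8.800 ✓; ∠(RJ, JD) = 90.00° ✓; |JD| = 39.80 ✓; |BD| = 47.09 ✓.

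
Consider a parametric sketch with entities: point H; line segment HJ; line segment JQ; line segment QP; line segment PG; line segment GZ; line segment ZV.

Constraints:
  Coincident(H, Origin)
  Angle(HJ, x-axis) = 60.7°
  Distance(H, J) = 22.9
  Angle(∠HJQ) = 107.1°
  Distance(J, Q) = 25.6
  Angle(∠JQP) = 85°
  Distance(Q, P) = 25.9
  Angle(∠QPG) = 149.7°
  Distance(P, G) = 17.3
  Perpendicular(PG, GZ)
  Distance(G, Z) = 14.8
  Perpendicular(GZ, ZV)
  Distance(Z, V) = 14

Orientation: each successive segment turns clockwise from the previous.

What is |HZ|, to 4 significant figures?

12.41

H is at the origin; HJ runs at 60.7° with length 22.9, so J = (11.21, 19.97). ∠HJQ = 107.1° gives JQ at -12.20° from the x-axis; with |JQ| = 25.6, Q = (36.23, 14.56). ∠JQP = 85.0° gives QP at -107.2° from the x-axis; with |QP| = 25.9, P = (28.57, -10.18). ∠QPG = 149.7° gives PG at -137.5° from the x-axis; with |PG| = 17.3, G = (15.81, -21.87). PG ⟂ GZ, so GZ runs at 132.5°; with |GZ| = 14.8, Z = (5.816, -10.96). Then |HZ| = |Z − H| = 12.41.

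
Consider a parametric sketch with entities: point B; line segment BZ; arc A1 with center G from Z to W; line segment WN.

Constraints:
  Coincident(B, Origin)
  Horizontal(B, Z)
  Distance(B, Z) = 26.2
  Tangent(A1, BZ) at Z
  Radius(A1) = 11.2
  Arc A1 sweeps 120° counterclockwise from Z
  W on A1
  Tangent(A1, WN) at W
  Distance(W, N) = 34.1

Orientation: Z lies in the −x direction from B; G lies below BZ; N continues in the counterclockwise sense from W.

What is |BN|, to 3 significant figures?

50.0

B is at the origin; B and Z share the same y with |BZ| = 26.2 and Z on the −x side, so Z = (-26.2, 0.00). Tangency of A1 to BZ means the radius GZ is perpendicular to BZ, so G = Z + (0, -11.2) = (-26.2, -11.2). On A1, Z sits at bearing 90° from G; a 120° counterclockwise sweep puts W at bearing 210°, so W = G + 11.2·(cos 210°, sin 210°) = (-35.9, -16.8). Tangency of A1 to WN means the radius GW is perpendicular to WN, so WN runs along (−sin 210°, cos 210°); with |WN| = 34.1, N = (-18.8, -46.3). Then |BN| = |N − B| = 50.0.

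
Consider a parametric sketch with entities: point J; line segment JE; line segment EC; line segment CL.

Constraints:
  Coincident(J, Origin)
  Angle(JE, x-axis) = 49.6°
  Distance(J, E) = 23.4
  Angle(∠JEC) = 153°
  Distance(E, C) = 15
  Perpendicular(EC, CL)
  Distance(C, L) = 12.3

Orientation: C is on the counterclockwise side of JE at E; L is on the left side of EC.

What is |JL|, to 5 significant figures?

35.889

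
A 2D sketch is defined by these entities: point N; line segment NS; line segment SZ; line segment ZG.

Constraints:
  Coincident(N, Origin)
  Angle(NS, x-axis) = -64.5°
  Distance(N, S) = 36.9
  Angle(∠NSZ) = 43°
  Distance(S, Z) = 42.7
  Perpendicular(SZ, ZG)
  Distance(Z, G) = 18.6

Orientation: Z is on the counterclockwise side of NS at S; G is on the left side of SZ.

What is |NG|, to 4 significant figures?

17.03

∠NSZ = 43.0°, so SZ runs at -64.5° + (180° − 43.0°) = 72.50° from the x-axis; with |SZ| = 42.7, Z = S + 42.7·(cos 72.50°, sin 72.50°) = (28.73, 7.418). SZ is perpendicular to ZG; with |ZG| = 18.6 on the left of SZ, G = Z + 18.6·(-0.9537, 0.3007) = (10.99, 13.01). Then |NG| = |G − N| = 17.03.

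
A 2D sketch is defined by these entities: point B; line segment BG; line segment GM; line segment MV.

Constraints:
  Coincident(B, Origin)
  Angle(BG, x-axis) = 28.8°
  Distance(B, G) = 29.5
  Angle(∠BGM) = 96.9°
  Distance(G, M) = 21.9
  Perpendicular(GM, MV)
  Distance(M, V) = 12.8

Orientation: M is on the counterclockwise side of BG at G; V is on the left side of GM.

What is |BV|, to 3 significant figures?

30.3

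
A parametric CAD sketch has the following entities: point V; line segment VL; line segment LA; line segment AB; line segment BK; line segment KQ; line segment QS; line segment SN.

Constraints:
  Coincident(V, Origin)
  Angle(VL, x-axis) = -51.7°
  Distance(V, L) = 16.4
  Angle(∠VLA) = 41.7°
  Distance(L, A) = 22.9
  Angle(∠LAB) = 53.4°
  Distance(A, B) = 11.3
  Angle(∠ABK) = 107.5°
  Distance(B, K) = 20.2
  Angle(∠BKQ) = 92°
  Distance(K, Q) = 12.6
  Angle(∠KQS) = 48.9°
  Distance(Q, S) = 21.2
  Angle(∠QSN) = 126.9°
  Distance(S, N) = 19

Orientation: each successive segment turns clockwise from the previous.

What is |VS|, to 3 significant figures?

2.49

V is at the origin; VL runs at -51.7° with length 16.4, so L = (10.2, -12.9). ∠VLA = 41.7° gives LA at 170° from the x-axis; with |LA| = 22.9, A = (-12.4, -8.89). ∠LAB = 53.4° gives AB at 43.4° from the x-axis; with |AB| = 11.3, B = (-4.18, -1.13). ∠ABK = 107.5° gives BK at -29.1° from the x-axis; with |BK| = 20.2, K = (13.5, -11.0). ∠BKQ = 92.0° gives KQ at -117° from the x-axis; with |KQ| = 12.6, Q = (7.73, -22.2). ∠KQS = 48.9° gives QS at 112° from the x-axis; with |QS| = 21.2, S = (-0.140, -2.49). Then |VS| = |S − V| = 2.49.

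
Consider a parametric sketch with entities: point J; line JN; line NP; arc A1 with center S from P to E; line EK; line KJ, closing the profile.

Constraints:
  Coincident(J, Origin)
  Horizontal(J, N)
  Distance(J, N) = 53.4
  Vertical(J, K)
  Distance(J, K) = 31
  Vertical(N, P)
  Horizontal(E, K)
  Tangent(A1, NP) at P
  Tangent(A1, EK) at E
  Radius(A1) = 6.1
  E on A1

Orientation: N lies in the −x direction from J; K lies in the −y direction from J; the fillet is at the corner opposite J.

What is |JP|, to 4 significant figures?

58.92

J is at the origin; JN is horizontal with |JN| = 53.4 and N on the −x side, so N = (-53.40, 0.000). J and K share the same x with |JK| = 31.0 and K on the −y side, so K = (0.000, -31.00). The virtual corner opposite J is at (-53.40, -31.00). Since A1 is tangent to NP there, SP ⟂ NP and since A1 is tangent to EK there, SE ⟂ EK, with radius 6.1, so the center S sits 6.1 in from both sides at S = (-47.30, -24.90). That places the tangent points at P = (-53.40, -24.90) on NP and E = (-47.30, -31.00) on EK. Then |JP| = |P − J| = 58.92.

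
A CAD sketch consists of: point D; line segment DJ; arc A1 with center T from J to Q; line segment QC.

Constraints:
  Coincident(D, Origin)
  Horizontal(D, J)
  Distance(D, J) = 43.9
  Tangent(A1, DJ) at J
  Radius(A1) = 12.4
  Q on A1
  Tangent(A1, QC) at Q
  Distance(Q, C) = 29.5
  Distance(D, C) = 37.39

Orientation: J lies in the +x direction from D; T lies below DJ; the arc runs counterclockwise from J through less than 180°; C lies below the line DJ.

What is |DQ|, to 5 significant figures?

33.650

Checks: D = (0.00, 0.00) ✓; |TQ| = 12.40 ✓; ∠(TQ, QC) = 90.00° ✓; |QC| = 29.50 ✓; |DC| = 37.39 ✓.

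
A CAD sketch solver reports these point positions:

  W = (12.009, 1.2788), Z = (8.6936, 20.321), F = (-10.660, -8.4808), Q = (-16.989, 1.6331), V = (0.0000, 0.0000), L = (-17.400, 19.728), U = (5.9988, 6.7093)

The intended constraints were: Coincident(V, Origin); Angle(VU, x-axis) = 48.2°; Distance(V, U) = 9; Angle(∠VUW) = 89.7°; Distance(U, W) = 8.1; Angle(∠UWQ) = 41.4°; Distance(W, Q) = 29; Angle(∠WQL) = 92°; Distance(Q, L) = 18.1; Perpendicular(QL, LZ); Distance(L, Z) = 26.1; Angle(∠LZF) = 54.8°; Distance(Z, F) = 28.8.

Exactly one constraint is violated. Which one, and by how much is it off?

Distance(Z, F) = 28.8 — off by 5.90.

V = (0.00, 0.00) ✓; VU at 48.20° ✓; |VU| = 9.000 ✓; ∠VUW = 89.70° ✓; |UW| = 8.100 ✓; ∠UWQ = 41.40° ✓; |WQ| = 29.00 ✓; ∠WQL = 92.00° ✓; |QL| = 18.10 ✓; ∠(QL, LZ) = 90.00° ✓; |LZ| = 26.10 ✓; ∠LZF = 54.80° ✓; |ZF| = 34.70 ✗.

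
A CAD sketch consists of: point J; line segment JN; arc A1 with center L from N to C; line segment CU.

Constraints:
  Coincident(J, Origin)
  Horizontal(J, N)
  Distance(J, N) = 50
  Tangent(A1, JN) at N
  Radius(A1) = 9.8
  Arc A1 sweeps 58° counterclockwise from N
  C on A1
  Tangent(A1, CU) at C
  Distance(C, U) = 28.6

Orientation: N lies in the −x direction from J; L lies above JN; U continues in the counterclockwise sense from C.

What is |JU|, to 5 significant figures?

39.204

On A1, N sits at bearing -90° from L; a 58° counterclockwise sweep puts C at bearing -32°, so C = L + 9.8·(cos -32°, sin -32°) = (-41.689, 4.6068). Since A1 is tangent to CU there, LC ⟂ CU, so CU runs along (−sin -32°, cos -32°); with |CU| = 28.6, U = (-26.533, 28.861). Then |JU| = |U − J| = 39.204.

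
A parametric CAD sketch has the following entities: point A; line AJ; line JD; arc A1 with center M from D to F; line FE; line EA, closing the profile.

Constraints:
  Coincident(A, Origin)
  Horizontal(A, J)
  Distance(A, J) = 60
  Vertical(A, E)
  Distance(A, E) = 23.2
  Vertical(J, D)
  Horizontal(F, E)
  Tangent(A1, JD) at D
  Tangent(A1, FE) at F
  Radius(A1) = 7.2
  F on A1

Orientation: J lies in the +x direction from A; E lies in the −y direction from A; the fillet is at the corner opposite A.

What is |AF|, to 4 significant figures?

57.67

A is at the origin; A and J share the same y with |AJ| = 60.0 and J on the +x side, so J = (60.00, 0.000). A and E share the same x with |AE| = 23.2 and E on the −y side, so E = (0.000, -23.20). The virtual corner opposite A is at (60.00, -23.20). The tangent condition forces MD to be normal to JD and since A1 is tangent to FE there, MF ⟂ FE, with radius 7.2, so the center M sits 7.2 in from both sides at M = (52.80, -16.00). That places the tangent points at D = (60.00, -16.00) on JD and F = (52.80, -23.20) on FE. Then |AF| = |F − A| = 57.67.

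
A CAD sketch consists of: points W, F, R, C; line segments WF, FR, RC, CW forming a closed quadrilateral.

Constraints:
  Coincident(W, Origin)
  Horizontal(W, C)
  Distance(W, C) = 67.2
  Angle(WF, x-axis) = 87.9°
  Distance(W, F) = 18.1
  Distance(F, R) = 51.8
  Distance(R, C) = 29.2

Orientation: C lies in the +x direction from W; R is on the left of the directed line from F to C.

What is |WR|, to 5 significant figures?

57.678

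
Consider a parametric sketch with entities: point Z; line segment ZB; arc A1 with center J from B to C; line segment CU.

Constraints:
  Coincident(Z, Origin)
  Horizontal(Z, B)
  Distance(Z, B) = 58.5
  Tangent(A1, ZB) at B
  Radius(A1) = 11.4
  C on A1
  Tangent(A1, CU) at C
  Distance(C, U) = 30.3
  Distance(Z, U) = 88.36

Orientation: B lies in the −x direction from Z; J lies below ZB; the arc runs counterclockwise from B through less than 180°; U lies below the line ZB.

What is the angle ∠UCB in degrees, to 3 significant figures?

147°

Z is at the origin; Z and B share the same y with |ZB| = 58.5 and B on the −x side, so B = (-58.5, 0.00). The tangent condition forces JB to be normal to ZB, so J = B + (0, -11.4) = (-58.5, -11.4). Since JC ⟂ CU (tangency), |JU| = √(11.4² + 30.3²) = 32.4 regardless of where C sits on A1. So U lies on both circle(Z, 88.36) and circle(J, 32.4); the below-ZB intersection is U = (-81.5, -34.2). C is the foot of the tangent from U: C = (-68.9, -6.66).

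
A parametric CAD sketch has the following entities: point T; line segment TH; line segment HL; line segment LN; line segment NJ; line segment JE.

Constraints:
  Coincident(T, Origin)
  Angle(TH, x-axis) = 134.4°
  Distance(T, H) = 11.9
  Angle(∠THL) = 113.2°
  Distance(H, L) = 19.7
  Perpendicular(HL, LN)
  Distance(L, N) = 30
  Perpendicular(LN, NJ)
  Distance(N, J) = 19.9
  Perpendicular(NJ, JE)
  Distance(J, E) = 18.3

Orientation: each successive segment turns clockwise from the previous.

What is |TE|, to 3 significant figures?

4.55

T is at the origin; TH runs at 134.4° with length 11.9, so H = (-8.33, 8.50). ∠THL = 113.2° gives HL at 67.6° from the x-axis; with |HL| = 19.7, L = (-0.819, 26.7). The perpendicularity gives LN at right angles to HL, so LN runs at -22.4°; with |LN| = 30.0, N = (26.9, 15.3). LN ⟂ NJ, so NJ runs at -112°; with |NJ| = 19.9, J = (19.3, -3.11). NJ ⟂ JE, so JE runs at 158°; with |JE| = 18.3, E = (2.41, 3.86). Then |TE| = |E − T| = 4.55.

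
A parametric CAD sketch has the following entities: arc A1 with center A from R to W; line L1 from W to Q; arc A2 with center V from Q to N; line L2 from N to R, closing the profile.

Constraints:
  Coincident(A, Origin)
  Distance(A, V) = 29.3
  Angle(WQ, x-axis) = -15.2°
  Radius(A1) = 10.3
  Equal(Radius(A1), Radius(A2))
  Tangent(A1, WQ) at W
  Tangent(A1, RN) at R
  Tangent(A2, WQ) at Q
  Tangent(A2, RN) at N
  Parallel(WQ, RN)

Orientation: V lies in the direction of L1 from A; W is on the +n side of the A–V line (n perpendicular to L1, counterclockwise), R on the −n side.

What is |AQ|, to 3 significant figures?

31.1

The slot axis is L1's direction at -15.2°, so u = (cos -15.2°, sin -15.2°) = (0.965, -0.262) and n = (−sin -15.2°, cos -15.2°) = (0.262, 0.965). A is at the origin and V lies 29.3 along u from A, so V = 29.3·u = (28.3, -7.68). Tangency of A1 to both parallel lines with radius 10.3 puts W and R at A ± 10.3·n: W = (2.70, 9.94), R = (-2.70, -9.94). Equal radii place Q and N the same way about V: Q = V + 10.3·n = (31.0, 2.26), N = V − 10.3·n = (25.6, -17.6). Then |AQ| = |Q − A| = 31.1.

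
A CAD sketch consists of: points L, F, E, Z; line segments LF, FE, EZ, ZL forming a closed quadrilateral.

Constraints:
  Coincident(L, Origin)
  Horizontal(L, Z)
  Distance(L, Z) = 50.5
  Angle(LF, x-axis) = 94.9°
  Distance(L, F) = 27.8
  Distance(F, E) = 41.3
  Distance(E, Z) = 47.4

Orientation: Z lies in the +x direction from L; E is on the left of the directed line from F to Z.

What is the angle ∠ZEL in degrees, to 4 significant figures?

56.96°

Checks: |FE| = 41.30 ✓; |EZ| = 47.40 ✓.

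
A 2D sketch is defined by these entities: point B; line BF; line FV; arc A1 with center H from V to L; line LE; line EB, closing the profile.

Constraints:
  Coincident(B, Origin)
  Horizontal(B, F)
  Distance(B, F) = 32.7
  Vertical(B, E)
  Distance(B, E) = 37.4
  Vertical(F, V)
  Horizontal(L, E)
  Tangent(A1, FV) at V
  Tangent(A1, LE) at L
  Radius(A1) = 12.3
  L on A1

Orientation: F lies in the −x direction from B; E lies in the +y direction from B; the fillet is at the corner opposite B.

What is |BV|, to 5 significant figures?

41.223

B is at the origin; BF is horizontal with |BF| = 32.7 and F on the −x side, so F = (-32.700, 0.0000). B and E share the same x with |BE| = 37.4 and E on the +y side, so E = (0.0000, 37.400). The virtual corner opposite B is at (-32.700, 37.400). The tangent condition forces HV to be normal to FV and tangency of A1 to LE means the radius HL is perpendicular to LE, with radius 12.3, so the center H sits 12.3 in from both sides at H = (-20.400, 25.100). That places the tangent points at V = (-32.700, 25.100) on FV and L = (-20.400, 37.400) on LE. Then |BV| = |V − B| = 41.223.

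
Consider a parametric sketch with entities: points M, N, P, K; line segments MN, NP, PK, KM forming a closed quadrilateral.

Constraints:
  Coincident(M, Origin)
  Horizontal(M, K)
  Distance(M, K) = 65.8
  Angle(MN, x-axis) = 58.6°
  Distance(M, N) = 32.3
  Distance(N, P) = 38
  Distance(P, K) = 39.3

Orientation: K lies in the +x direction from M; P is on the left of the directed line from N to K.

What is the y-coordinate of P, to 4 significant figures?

37.34

Checks: |NP| = 38.00 ✓; |PK| = 39.30 ✓.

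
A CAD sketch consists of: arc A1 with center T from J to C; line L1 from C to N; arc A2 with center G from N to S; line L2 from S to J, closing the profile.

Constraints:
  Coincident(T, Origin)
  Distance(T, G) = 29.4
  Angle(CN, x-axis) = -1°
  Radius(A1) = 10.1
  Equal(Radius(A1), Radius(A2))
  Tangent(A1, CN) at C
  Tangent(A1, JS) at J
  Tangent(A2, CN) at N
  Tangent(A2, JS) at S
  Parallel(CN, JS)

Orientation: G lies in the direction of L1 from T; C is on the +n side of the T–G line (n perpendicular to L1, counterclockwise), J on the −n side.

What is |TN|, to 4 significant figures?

31.09

The slot axis is L1's direction at -1.0°, so u = (cos -1.0°, sin -1.0°) = (0.9998, -0.01745) and n = (−sin -1.0°, cos -1.0°) = (0.01745, 0.9998). T is at the origin and G lies 29.4 along u from T, so G = 29.4·u = (29.40, -0.5131). Tangency of A1 to both parallel lines with radius 10.1 puts C and J at T ± 10.1·n: C = (0.1763, 10.10), J = (-0.1763, -10.10). Equal radii place N and S the same way about G: N = G + 10.1·n = (29.57, 9.585), S = G − 10.1·n = (29.22, -10.61). Then |TN| = |N − T| = 31.09.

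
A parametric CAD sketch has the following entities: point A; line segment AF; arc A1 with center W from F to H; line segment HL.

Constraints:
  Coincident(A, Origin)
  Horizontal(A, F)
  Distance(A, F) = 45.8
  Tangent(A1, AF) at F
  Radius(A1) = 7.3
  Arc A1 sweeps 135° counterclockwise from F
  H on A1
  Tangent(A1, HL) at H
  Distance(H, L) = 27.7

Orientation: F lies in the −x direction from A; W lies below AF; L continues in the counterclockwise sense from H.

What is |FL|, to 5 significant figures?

35.145

On A1, F sits at bearing 90° from W; a 135° counterclockwise sweep puts H at bearing 225°, so H = W + 7.3·(cos 225°, sin 225°) = (-50.962, -12.462). A1 meets HL tangentially, so WH is at right angles to HL, so HL runs along (−sin 225°, cos 225°); with |HL| = 27.7, L = (-31.375, -32.049). Then |FL| = |L − F| = 35.145.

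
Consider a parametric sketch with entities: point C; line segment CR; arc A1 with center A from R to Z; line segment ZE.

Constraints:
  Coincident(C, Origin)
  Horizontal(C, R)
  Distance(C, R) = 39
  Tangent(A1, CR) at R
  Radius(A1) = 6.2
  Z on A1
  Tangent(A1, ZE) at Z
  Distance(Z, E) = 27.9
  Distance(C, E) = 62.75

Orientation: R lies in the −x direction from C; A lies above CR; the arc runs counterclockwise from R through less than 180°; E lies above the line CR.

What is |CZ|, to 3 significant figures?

36.4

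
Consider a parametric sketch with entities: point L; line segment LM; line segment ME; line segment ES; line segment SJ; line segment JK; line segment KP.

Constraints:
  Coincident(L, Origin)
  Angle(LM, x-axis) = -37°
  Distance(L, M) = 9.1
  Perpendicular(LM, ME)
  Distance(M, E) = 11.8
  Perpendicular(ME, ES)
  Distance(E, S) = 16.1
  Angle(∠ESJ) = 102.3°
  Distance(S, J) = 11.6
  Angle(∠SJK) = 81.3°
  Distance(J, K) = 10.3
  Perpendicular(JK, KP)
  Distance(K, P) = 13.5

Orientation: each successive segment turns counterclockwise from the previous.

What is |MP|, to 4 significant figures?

15.24

L is at the origin; LM runs at -37.0° with length 9.1, so M = (7.268, -5.477). LM is perpendicular to ME, so ME runs at 53.00°; with |ME| = 11.8, E = (14.37, 3.947). The perpendicularity gives ES at right angles to ME, so ES runs at 143.0°; with |ES| = 16.1, S = (1.511, 13.64). ∠ESJ = 102.3° gives SJ at -139.3° from the x-axis; with |SJ| = 11.6, J = (-7.283, 6.072). ∠SJK = 81.3° gives JK at -40.60° from the x-axis; with |JK| = 10.3, K = (0.5371, -0.6307). JK ⟂ KP, so KP runs at 49.40°; with |KP| = 13.5, P = (9.323, 9.619). Then |MP| = |P − M| = 15.24.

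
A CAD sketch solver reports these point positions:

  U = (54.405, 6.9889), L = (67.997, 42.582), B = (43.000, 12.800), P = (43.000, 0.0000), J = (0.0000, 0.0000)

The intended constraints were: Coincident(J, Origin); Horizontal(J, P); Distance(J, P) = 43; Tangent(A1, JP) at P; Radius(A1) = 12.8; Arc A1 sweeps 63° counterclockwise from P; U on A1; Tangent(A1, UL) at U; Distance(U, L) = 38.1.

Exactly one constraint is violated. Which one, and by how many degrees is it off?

Tangent(A1, UL) at U — off by 6.10°.

J = (0.00, 0.00) ✓; J.y = 0.00, P.y = 0.00 ✓; |JP| = 43.00 ✓; ∠(BP, PJ) = 90.00° ✓; |BP| = 12.80 ✓; bearing(B→U) − bearing(B→P) = 63.00° ✓; |BU| = 12.80 ✓; ∠(BU, UL) = 83.90° ✗; |UL| = 38.10 ✓.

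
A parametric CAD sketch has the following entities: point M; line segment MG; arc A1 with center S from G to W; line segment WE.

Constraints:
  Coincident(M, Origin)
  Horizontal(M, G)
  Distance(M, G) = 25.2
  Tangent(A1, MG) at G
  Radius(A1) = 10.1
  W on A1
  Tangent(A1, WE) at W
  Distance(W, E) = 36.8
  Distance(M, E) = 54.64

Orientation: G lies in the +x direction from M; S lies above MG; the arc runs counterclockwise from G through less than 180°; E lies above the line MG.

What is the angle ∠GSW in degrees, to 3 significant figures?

105°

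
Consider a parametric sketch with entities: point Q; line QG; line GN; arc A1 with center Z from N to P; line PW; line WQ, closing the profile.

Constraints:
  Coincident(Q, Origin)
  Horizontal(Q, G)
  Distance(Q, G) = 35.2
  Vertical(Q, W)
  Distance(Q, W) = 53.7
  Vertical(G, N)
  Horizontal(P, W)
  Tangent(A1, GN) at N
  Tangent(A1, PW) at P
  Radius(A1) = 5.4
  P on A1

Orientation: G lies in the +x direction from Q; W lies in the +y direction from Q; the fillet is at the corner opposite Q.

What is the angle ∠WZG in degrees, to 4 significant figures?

106.7°

Q is at the origin; Q and G share the same y with |QG| = 35.2 and G on the +x side, so G = (35.20, 0.000). QW is vertical with |QW| = 53.7 and W on the +y side, so W = (0.000, 53.70). The virtual corner opposite Q is at (35.20, 53.70). A1 meets GN tangentially, so ZN is at right angles to GN and the tangent condition forces ZP to be normal to PW, with radius 5.4, so the center Z sits 5.4 in from both sides at Z = (29.80, 48.30). Then cos ∠WZG = ZW·ZG / (|ZW||ZG|), giving 106.7°.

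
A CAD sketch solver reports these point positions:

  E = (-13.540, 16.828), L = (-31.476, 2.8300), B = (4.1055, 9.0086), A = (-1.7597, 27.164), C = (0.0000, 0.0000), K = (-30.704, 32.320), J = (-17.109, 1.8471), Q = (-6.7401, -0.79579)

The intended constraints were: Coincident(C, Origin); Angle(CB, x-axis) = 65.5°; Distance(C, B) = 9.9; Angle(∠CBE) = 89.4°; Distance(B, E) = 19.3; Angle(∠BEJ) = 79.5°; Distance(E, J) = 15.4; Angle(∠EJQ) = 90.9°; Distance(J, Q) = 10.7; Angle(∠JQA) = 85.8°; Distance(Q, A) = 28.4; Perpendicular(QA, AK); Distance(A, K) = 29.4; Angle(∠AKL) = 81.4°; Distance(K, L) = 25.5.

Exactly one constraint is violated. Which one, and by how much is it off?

Distance(K, L) = 25.5 — off by 4.00.

C = (0.00, 0.00) ✓; CB at 65.50° ✓; |CB| = 9.900 ✓; ∠CBE = 89.40° ✓; |BE| = 19.30 ✓; ∠BEJ = 79.50° ✓; |EJ| = 15.40 ✓; ∠EJQ = 90.90° ✓; |JQ| = 10.70 ✓; ∠JQA = 85.80° ✓; |QA| = 28.40 ✓; ∠(QA, AK) = 90.00° ✓; |AK| = 29.40 ✓; ∠AKL = 81.40° ✓; |KL| = 29.50 ✗.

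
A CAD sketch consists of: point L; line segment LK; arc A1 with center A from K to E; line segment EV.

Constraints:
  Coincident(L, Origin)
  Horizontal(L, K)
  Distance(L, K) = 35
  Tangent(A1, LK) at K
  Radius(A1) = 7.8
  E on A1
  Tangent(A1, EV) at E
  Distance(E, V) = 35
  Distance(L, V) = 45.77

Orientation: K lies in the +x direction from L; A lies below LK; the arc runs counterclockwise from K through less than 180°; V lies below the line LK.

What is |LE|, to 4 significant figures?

28.06

Checks: |AE| = 7.800 ✓; ∠(AE, EV) = 90.00° ✓; |EV| = 35.00 ✓; |LV| = 45.77 ✓.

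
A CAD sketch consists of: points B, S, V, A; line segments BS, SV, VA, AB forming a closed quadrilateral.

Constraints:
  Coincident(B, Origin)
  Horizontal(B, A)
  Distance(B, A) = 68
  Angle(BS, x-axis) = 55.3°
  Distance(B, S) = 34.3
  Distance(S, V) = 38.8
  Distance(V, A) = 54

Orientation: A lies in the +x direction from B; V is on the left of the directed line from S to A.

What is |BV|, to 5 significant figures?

72.104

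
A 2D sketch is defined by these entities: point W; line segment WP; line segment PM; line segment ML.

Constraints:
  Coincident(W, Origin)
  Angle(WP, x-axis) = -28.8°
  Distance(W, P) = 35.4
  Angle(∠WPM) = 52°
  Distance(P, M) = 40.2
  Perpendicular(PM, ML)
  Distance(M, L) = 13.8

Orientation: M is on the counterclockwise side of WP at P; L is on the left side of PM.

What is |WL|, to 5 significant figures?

23.183

W is at the origin; WP runs at -28.8° with length 35.4, so P = 35.4·(cos -28.8°, sin -28.8°) = (31.021, -17.054). ∠WPM = 52.0°, so PM runs at -28.8° + (180° − 52.0°) = 99.200° from the x-axis; with |PM| = 40.2, M = P + 40.2·(cos 99.200°, sin 99.200°) = (24.594, 22.629). PM ⟂ ML; with |ML| = 13.8 on the left of PM, L = M + 13.8·(-0.98714, -0.15988) = (10.972, 20.422). Then |WL| = |L − W| = 23.183.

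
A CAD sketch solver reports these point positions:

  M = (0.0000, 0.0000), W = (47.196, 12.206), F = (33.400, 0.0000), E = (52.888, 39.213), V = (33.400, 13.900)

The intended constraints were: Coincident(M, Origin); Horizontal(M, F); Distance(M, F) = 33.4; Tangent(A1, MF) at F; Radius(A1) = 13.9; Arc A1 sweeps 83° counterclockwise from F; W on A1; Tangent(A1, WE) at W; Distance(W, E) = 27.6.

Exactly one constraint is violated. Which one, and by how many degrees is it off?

Tangent(A1, WE) at W — off by 4.90°.

M = (0.00, 0.00) ✓; M.y = 0.00, F.y = 0.00 ✓; |MF| = 33.40 ✓; ∠(VF, FM) = 90.00° ✓; |VF| = 13.90 ✓; bearing(V→W) − bearing(V→F) = 83.00° ✓; |VW| = 13.90 ✓; ∠(VW, WE) = 94.90° ✗; |WE| = 27.60 ✓.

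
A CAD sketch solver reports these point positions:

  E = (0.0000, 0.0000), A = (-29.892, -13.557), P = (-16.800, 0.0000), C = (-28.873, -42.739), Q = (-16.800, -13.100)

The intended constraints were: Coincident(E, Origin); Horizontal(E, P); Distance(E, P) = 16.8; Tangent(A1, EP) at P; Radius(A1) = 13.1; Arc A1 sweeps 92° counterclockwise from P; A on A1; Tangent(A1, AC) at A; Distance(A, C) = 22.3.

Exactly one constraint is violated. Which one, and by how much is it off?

Distance(A, C) = 22.3 — off by 6.90.

E = (0.00, 0.00) ✓; E.y = 0.00, P.y = 0.00 ✓; |EP| = 16.80 ✓; ∠(QP, PE) = 90.00° ✓; |QP| = 13.10 ✓; bearing(Q→A) − bearing(Q→P) = 92.00° ✓; |QA| = 13.10 ✓; ∠(QA, AC) = 90.00° ✓; |AC| = 29.20 ✗.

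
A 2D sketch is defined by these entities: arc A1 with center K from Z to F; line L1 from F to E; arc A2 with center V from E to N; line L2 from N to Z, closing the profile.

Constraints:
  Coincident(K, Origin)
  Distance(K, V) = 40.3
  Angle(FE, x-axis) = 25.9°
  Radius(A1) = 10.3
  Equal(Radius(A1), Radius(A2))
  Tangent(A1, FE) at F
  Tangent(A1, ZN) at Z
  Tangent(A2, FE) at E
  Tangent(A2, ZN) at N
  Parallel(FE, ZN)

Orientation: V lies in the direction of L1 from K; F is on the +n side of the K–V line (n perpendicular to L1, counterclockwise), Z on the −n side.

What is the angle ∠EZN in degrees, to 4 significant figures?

27.07°

The slot axis is L1's direction at 25.9°, so u = (cos 25.9°, sin 25.9°) = (0.8996, 0.4368) and n = (−sin 25.9°, cos 25.9°) = (-0.4368, 0.8996). K is at the origin and V lies 40.3 along u from K, so V = 40.3·u = (36.25, 17.60). Tangency of A1 to both parallel lines with radius 10.3 puts F and Z at K ± 10.3·n: F = (-4.499, 9.265), Z = (4.499, -9.265). Equal radii place E and N the same way about V: E = V + 10.3·n = (31.75, 26.87), N = V − 10.3·n = (40.75, 8.338). Then cos ∠EZN = ZE·ZN / (|ZE||ZN|), giving 27.07°.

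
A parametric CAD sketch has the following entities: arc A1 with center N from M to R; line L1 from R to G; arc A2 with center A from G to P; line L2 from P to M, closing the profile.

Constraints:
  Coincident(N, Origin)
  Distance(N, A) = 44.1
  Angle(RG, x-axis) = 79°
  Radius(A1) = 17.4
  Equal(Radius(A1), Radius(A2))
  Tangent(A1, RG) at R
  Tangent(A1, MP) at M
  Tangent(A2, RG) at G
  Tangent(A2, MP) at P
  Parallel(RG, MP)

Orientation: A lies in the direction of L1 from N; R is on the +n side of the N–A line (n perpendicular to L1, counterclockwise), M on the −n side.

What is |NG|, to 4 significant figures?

47.41

Tangency of A1 to both parallel lines with radius 17.4 puts R and M at N ± 17.4·n: R = (-17.08, 3.320), M = (17.08, -3.320). Equal radii place G and P the same way about A: G = A + 17.4·n = (-8.666, 46.61), P = A − 17.4·n = (25.49, 39.97). Then |NG| = |G − N| = 47.41.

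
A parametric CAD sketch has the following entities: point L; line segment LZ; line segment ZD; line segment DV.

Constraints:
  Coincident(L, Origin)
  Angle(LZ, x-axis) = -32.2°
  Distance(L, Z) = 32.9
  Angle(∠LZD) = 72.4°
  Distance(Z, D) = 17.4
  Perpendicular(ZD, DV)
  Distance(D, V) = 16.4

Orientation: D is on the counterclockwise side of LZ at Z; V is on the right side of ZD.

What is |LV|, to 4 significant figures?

48.34

L is at the origin; LZ runs at -32.2° with length 32.9, so Z = 32.9·(cos -32.2°, sin -32.2°) = (27.84, -17.53). ∠LZD = 72.4°, so ZD runs at -32.2° + (180° − 72.4°) = 75.40° from the x-axis; with |ZD| = 17.4, D = Z + 17.4·(cos 75.40°, sin 75.40°) = (32.23, -0.6935). The perpendicularity gives DV at right angles to ZD; with |DV| = 16.4 on the right of ZD, V = D + 16.4·(0.9677, -0.2521) = (48.10, -4.827). Then |LV| = |V − L| = 48.34.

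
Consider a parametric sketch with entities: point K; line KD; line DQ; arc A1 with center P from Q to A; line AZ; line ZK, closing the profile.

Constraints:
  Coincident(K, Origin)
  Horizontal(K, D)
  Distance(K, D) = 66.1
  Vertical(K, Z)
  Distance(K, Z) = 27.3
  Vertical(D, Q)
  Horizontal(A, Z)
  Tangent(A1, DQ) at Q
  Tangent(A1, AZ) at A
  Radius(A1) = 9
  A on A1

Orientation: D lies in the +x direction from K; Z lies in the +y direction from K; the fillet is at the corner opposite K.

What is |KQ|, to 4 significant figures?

68.59

The virtual corner opposite K is at (66.10, 27.30). Since A1 is tangent to DQ there, PQ ⟂ DQ and A1 meets AZ tangentially, so PA is at right angles to AZ, with radius 9.0, so the center P sits 9.0 in from both sides at P = (57.10, 18.30). That places the tangent points at Q = (66.10, 18.30) on DQ and A = (57.10, 27.30) on AZ. Then |KQ| = |Q − K| = 68.59.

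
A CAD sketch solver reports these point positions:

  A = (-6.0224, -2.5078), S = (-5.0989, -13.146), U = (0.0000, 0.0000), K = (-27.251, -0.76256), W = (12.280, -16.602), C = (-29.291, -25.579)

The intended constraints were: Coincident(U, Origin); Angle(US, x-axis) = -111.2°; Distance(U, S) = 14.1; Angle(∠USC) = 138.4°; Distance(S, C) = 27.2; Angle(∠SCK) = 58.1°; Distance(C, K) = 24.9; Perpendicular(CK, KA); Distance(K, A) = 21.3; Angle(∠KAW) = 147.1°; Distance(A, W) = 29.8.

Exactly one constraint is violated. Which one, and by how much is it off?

Distance(A, W) = 29.8 — off by 6.70.

U = (0.00, 0.00) ✓; US at -111.2° ✓; |US| = 14.10 ✓; ∠USC = 138.4° ✓; |SC| = 27.20 ✓; ∠SCK = 58.10° ✓; |CK| = 24.90 ✓; ∠(CK, KA) = 90.00° ✓; |KA| = 21.30 ✓; ∠KAW = 147.1° ✓; |AW| = 23.10 ✗.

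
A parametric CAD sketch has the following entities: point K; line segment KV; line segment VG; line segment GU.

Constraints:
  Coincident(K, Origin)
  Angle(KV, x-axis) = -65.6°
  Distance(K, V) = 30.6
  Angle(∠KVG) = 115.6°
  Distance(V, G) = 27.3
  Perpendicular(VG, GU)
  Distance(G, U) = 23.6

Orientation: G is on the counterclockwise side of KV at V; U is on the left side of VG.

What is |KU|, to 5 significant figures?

40.718

∠KVG = 115.6°, so VG runs at -65.6° + (180° − 115.6°) = -1.2000° from the x-axis; with |VG| = 27.3, G = V + 27.3·(cos -1.2000°, sin -1.2000°) = (39.935, -28.439). VG ⟂ GU; with |GU| = 23.6 on the left of VG, U = G + 23.6·(0.020942, 0.99978) = (40.429, -4.8438). Then |KU| = |U − K| = 40.718.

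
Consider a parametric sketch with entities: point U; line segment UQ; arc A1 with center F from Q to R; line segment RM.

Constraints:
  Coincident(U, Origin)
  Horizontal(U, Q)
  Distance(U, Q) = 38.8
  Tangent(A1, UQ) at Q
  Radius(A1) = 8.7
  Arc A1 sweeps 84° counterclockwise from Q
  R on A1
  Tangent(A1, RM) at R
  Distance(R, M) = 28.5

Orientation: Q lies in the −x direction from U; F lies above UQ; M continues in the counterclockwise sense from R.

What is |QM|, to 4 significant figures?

37.96

U is at the origin; UQ is horizontal with |UQ| = 38.8 and Q on the −x side, so Q = (-38.80, 0.000). Tangency of A1 to UQ means the radius FQ is perpendicular to UQ, so F = Q + (0, 8.7) = (-38.80, 8.700). On A1, Q sits at bearing -90° from F; an 84° counterclockwise sweep puts R at bearing -6°, so R = F + 8.7·(cos -6°, sin -6°) = (-30.15, 7.791). A1 meets RM tangentially, so FR is at right angles to RM, so RM runs along (−sin -6°, cos -6°); with |RM| = 28.5, M = (-27.17, 36.13). Then |QM| = |M − Q| = 37.96.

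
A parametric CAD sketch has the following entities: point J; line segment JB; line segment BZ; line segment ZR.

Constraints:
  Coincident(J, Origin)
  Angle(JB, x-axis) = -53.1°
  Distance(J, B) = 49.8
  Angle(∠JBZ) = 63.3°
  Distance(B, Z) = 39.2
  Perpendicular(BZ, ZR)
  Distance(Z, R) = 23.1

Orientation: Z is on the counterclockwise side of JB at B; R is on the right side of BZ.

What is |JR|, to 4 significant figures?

69.65

∠JBZ = 63.3°, so BZ runs at -53.1° + (180° − 63.3°) = 63.60° from the x-axis; with |BZ| = 39.2, Z = B + 39.2·(cos 63.60°, sin 63.60°) = (47.33, -4.712). The perpendicularity gives ZR at right angles to BZ; with |ZR| = 23.1 on the right of BZ, R = Z + 23.1·(0.8957, -0.4446) = (68.02, -14.98). Then |JR| = |R − J| = 69.65.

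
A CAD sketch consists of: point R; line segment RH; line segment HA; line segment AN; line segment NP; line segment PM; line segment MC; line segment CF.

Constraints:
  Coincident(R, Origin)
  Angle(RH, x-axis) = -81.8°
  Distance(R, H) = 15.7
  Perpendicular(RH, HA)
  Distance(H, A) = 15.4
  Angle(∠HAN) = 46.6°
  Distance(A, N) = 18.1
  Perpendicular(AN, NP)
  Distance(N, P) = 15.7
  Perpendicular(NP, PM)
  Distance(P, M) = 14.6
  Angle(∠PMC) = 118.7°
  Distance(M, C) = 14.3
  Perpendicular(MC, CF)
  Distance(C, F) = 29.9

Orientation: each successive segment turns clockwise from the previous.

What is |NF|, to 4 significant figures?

12.17

∠PMC = 118.7° gives MC at 173.5° from the x-axis; with |MC| = 14.3, C = (-12.36, -22.31). MC ⟂ CF, so CF runs at 83.50°; with |CF| = 29.9, F = (-8.980, 7.401). Then |NF| = |F − N| = 12.17.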